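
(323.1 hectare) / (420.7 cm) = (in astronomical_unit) 5.134e-06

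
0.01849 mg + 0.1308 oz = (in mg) 3708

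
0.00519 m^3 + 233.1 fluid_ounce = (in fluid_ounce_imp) 425.3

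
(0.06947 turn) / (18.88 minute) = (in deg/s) 0.02208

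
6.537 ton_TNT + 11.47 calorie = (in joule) 2.735e+10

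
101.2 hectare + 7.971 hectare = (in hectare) 109.2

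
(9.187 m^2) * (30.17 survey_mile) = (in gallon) 1.178e+08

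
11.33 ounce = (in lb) 0.7081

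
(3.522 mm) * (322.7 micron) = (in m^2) 1.137e-06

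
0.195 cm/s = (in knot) 0.00379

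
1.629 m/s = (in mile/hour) 3.644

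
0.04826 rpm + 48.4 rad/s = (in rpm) 462.2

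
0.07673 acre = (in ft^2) 3342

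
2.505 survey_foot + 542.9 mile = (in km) 873.7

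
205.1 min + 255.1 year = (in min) 1.341e+08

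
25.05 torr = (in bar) 0.0334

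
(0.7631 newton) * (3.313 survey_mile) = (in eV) 2.539e+22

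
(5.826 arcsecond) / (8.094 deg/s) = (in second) 0.0001999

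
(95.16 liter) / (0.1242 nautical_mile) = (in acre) 1.022e-07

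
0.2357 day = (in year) 0.0006458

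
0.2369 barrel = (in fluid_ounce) 1274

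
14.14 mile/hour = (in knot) 12.29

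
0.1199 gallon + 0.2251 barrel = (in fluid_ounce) 1225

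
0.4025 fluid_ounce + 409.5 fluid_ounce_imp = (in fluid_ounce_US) 393.8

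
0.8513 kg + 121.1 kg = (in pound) 268.9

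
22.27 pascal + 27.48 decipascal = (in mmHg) 0.1877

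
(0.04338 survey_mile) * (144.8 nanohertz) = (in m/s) 1.011e-05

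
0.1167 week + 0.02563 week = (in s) 8.608e+04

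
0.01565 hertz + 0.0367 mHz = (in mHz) 15.69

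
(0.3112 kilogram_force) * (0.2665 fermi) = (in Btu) 7.709e-19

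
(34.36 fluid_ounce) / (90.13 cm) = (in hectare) 1.127e-07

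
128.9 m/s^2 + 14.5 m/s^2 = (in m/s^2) 143.4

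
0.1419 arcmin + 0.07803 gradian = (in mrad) 1.267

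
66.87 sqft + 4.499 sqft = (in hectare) 0.000663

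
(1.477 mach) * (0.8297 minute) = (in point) 7.097e+07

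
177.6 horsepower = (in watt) 1.324e+05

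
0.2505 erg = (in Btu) 2.374e-11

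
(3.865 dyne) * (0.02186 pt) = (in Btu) 2.825e-13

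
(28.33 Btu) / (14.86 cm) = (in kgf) 2.051e+04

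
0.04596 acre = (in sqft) 2002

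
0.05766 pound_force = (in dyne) 2.565e+04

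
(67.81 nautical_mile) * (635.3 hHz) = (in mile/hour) 1.785e+10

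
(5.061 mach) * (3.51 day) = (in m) 5.226e+08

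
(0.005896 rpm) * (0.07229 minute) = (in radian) 0.002678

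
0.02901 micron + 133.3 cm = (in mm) 1333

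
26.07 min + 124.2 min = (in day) 0.1044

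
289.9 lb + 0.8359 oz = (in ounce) 4639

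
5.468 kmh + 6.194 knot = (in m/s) 4.705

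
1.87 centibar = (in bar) 0.0187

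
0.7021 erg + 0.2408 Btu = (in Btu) 0.2408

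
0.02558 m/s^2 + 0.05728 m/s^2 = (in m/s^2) 0.08286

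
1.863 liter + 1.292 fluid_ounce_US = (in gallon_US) 0.5022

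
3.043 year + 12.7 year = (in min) 8.275e+06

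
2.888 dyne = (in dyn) 2.888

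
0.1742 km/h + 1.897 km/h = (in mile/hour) 1.287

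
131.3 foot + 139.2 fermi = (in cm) 4002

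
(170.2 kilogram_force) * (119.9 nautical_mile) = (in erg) 3.706e+15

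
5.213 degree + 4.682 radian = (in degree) 273.5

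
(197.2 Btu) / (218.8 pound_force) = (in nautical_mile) 0.1154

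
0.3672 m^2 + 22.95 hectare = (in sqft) 2.47e+06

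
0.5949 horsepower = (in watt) 443.6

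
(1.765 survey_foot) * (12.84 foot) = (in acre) 0.0005203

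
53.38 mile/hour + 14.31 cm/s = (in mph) 53.7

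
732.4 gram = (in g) 732.4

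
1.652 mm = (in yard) 0.001807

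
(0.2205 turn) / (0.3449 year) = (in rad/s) 1.274e-07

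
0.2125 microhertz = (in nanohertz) 212.5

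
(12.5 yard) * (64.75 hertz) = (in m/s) 740.1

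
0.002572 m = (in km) 2.572e-06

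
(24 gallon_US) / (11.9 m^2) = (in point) 21.64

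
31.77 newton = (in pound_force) 7.142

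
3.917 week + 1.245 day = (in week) 4.095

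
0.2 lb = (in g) 90.72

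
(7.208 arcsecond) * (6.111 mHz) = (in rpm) 2.039e-06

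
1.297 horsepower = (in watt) 967.2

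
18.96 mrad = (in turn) 0.003018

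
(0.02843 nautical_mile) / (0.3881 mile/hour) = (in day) 0.003512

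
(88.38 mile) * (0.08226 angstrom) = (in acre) 2.891e-10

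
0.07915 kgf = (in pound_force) 0.1745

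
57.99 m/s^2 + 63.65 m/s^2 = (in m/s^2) 121.6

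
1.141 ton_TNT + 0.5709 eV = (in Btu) 4.525e+06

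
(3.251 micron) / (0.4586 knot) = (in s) 1.378e-05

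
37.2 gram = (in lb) 0.08201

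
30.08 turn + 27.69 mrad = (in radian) 189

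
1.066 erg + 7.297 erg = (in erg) 8.363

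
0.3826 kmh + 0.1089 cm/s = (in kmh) 0.3865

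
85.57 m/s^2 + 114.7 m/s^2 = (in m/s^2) 200.3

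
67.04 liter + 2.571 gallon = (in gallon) 20.28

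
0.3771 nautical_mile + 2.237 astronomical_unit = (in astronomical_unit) 2.237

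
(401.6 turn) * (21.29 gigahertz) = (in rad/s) 5.372e+13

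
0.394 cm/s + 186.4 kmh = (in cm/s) 5178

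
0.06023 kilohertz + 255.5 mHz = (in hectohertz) 0.6049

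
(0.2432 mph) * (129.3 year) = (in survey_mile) 2.755e+05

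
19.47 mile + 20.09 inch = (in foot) 1.028e+05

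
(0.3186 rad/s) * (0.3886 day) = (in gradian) 6.81e+05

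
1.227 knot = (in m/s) 0.6312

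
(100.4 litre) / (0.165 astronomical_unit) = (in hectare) 4.067e-16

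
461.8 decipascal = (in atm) 0.0004558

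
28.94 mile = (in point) 1.32e+08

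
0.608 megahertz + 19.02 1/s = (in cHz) 6.08e+07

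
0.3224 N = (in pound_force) 0.07248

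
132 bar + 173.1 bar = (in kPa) 3.051e+04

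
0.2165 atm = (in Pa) 2.194e+04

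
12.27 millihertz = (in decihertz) 0.1227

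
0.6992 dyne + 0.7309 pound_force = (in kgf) 0.3315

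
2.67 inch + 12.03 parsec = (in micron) 3.712e+23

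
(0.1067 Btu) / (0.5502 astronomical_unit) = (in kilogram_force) 1.395e-10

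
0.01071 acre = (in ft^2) 466.5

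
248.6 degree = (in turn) 0.6906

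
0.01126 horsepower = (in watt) 8.397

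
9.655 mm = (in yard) 0.01056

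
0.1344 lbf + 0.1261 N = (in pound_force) 0.1627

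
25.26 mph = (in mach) 0.03316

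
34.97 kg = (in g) 3.497e+04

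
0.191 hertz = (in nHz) 1.91e+08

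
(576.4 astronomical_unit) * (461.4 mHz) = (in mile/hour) 8.9e+13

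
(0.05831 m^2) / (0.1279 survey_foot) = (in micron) 1.496e+06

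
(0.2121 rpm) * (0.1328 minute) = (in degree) 10.14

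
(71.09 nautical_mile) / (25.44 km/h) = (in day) 0.2156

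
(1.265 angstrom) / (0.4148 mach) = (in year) 2.84e-20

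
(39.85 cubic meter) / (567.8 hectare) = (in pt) 0.01989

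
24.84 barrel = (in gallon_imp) 868.7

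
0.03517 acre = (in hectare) 0.01423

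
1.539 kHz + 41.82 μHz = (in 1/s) 1539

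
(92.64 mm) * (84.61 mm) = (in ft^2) 0.08437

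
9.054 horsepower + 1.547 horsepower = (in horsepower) 10.6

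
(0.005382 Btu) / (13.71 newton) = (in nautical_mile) 0.0002236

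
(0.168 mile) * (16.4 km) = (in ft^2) 4.773e+07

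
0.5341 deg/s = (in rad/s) 0.009322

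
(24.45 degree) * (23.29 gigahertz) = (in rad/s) 9.939e+09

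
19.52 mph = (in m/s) 8.726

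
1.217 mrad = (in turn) 0.0001937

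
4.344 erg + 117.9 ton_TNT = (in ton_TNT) 117.9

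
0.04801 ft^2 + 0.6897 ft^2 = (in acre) 1.694e-05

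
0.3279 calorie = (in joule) 1.372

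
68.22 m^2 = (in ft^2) 734.3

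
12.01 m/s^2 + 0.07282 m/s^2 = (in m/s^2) 12.08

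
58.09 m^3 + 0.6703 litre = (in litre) 5.809e+04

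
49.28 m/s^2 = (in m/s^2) 49.28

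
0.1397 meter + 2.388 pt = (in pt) 398.4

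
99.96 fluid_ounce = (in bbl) 0.01859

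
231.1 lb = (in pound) 231.1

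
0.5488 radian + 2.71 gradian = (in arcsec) 1.22e+05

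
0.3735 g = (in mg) 373.5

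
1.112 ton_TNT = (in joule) 4.653e+09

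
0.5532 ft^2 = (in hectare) 5.139e-06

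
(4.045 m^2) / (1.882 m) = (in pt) 6093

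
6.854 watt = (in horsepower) 0.009191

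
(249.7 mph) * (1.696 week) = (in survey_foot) 3.757e+08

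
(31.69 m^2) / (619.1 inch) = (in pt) 5713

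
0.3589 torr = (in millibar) 0.4785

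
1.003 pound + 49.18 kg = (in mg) 4.963e+07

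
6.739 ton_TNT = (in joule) 2.82e+10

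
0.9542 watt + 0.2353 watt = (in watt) 1.19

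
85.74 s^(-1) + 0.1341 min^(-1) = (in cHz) 8574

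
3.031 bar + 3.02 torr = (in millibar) 3035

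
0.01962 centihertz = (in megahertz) 1.962e-10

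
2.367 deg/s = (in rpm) 0.3945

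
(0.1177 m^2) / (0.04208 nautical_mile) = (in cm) 0.151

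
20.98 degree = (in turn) 0.05828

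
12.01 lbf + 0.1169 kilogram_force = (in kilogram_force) 5.565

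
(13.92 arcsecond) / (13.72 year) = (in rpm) 1.489e-12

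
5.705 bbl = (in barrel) 5.705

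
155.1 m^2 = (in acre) 0.03833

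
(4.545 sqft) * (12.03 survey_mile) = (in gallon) 2.16e+06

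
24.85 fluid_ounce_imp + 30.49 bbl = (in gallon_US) 1281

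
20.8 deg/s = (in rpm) 3.467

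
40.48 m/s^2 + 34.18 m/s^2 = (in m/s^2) 74.66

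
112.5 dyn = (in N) 0.001125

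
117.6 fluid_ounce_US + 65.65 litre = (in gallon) 18.26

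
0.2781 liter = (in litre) 0.2781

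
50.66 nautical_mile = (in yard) 1.026e+05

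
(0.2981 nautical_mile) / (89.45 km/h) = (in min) 0.3703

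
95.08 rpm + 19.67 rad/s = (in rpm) 282.9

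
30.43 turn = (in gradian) 1.217e+04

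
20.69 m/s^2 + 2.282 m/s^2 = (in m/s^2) 22.97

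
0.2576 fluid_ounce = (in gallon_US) 0.002012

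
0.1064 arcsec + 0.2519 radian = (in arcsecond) 5.196e+04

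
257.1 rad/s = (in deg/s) 1.473e+04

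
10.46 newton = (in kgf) 1.067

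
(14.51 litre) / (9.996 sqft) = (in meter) 0.01562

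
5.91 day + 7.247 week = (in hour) 1359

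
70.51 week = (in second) 4.264e+07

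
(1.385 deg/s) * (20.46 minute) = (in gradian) 1889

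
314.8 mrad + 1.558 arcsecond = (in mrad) 314.8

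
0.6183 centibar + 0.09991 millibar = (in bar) 0.006283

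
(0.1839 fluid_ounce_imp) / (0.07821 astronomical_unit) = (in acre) 1.104e-19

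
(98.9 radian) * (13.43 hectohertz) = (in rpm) 1.268e+06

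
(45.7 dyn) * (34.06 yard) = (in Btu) 1.349e-05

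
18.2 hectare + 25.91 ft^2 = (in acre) 44.97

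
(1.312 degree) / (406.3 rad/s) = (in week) 9.319e-11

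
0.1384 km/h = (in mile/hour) 0.086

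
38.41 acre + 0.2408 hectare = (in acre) 39.01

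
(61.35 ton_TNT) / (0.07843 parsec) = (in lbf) 2.384e-05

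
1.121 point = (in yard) 0.0004325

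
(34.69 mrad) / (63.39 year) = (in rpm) 1.657e-10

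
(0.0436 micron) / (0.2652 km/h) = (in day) 6.85e-12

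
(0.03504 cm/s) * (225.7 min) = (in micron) 4.745e+06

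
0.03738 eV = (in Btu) 5.676e-24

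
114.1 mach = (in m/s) 3.885e+04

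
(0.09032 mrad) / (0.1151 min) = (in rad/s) 1.308e-05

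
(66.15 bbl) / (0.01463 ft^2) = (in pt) 2.193e+07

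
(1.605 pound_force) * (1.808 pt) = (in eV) 2.842e+16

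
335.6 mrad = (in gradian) 21.36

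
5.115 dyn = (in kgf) 5.216e-06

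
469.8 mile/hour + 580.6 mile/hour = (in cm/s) 4.696e+04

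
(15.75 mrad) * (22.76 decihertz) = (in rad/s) 0.03585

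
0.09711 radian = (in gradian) 6.182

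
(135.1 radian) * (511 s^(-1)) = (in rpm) 6.592e+05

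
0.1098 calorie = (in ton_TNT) 1.098e-10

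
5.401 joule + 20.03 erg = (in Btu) 0.005119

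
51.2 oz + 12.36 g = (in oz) 51.64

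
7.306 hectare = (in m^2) 7.306e+04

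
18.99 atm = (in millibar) 1.924e+04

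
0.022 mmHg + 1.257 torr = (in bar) 0.001705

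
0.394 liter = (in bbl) 0.002478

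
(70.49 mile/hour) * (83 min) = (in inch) 6.178e+06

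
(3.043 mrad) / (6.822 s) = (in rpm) 0.00426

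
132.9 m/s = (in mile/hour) 297.3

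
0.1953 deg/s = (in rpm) 0.03255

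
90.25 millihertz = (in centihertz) 9.025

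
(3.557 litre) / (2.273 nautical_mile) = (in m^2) 8.45e-07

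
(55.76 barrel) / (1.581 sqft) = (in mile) 0.0375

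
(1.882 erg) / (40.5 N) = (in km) 4.647e-12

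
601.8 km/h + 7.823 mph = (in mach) 0.5012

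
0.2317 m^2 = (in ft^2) 2.494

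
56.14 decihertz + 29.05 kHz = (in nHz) 2.906e+13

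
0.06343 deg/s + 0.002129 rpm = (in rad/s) 0.00133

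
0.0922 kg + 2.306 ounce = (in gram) 157.6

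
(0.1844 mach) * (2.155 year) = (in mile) 2.651e+06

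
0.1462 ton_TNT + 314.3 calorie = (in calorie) 1.462e+08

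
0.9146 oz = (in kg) 0.02593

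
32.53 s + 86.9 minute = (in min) 87.44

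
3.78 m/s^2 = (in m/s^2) 3.78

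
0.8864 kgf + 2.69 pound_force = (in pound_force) 4.644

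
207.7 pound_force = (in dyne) 9.239e+07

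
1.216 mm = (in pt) 3.447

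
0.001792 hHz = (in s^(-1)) 0.1792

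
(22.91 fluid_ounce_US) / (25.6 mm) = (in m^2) 0.02647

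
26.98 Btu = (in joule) 2.847e+04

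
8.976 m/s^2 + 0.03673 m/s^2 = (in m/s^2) 9.013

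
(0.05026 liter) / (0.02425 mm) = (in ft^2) 22.31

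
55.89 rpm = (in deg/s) 335.3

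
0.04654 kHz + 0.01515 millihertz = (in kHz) 0.04654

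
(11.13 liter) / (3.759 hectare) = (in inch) 1.166e-05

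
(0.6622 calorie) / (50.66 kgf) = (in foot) 0.0183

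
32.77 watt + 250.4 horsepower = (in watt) 1.868e+05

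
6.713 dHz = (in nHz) 6.713e+08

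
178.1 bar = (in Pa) 1.781e+07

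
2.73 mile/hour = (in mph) 2.73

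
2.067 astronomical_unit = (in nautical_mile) 1.67e+08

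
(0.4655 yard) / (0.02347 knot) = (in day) 0.000408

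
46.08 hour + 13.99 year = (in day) 5108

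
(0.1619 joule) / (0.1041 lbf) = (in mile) 0.0002173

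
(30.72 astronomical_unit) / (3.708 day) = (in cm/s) 1.434e+09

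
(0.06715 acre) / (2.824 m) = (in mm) 9.623e+04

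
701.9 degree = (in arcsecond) 2.527e+06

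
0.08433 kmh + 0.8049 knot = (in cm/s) 43.75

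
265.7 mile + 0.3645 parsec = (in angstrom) 1.125e+26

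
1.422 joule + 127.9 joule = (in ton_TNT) 3.091e-08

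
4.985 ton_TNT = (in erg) 2.086e+17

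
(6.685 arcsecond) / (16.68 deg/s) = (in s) 0.0001113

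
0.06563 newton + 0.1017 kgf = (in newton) 1.063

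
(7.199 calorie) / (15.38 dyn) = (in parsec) 6.347e-12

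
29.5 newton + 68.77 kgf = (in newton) 703.9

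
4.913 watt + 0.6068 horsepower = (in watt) 457.4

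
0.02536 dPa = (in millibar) 2.536e-05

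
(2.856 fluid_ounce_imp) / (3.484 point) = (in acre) 1.631e-05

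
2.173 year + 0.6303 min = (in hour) 1.904e+04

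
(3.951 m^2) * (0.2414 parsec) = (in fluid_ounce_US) 9.952e+20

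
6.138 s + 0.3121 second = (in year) 2.045e-07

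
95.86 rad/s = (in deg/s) 5492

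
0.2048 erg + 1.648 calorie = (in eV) 4.304e+19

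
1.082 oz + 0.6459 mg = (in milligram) 3.067e+04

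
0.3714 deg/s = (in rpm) 0.0619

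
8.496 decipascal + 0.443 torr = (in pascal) 59.91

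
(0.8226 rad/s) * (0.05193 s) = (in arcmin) 146.9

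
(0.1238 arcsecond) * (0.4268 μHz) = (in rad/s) 2.562e-13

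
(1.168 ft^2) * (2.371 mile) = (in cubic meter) 414.1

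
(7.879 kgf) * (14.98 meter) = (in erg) 1.157e+10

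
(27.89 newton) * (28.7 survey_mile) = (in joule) 1.288e+06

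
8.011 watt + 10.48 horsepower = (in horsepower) 10.49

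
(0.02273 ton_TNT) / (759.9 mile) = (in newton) 77.77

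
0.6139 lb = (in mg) 2.785e+05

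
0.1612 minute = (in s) 9.672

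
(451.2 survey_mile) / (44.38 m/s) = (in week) 0.02705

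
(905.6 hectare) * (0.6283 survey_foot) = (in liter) 1.734e+09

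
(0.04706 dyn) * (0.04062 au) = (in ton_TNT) 6.835e-07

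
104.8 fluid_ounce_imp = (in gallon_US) 0.7866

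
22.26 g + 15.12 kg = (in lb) 33.38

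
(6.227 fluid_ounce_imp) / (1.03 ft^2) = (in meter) 0.001849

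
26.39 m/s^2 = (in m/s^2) 26.39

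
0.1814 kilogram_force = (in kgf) 0.1814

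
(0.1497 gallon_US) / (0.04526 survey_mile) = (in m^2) 7.78e-06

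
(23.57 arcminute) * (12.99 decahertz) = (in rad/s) 0.8906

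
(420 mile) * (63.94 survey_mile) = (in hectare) 6.955e+06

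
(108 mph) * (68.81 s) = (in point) 9.417e+06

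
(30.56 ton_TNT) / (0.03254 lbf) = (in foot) 2.898e+12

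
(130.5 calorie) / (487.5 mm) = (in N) 1120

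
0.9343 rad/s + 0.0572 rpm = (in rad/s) 0.9403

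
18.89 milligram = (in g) 0.01889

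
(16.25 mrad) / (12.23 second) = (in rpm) 0.01269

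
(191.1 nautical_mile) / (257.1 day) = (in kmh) 0.05736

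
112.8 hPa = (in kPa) 11.28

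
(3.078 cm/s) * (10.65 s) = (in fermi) 3.278e+14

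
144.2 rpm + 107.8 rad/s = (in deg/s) 7042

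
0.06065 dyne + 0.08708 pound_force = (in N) 0.3874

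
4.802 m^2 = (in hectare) 0.0004802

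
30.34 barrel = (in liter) 4824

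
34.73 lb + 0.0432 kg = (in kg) 15.8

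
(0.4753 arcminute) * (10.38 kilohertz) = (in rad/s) 1.435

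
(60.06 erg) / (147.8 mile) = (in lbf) 5.676e-12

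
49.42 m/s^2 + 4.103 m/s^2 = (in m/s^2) 53.52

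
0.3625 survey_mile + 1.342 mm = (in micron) 5.834e+08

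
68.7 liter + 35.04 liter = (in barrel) 0.6525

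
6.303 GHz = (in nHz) 6.303e+18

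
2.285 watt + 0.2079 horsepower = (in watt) 157.3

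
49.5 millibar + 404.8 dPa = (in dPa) 4.99e+04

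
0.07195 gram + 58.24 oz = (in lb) 3.64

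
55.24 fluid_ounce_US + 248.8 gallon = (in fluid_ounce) 3.19e+04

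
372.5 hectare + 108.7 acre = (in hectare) 416.5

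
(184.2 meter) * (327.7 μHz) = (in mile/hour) 0.135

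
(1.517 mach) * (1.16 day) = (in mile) 3.217e+04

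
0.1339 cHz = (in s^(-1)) 0.001339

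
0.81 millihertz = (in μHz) 810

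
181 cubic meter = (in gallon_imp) 3.981e+04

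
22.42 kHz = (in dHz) 2.242e+05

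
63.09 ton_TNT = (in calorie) 6.309e+10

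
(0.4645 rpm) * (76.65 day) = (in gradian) 2.051e+07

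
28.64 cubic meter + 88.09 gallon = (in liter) 2.897e+04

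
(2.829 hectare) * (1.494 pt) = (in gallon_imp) 3280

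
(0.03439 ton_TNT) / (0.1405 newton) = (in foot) 3.36e+09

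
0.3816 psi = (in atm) 0.02597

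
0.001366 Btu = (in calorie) 0.3445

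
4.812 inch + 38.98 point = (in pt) 385.4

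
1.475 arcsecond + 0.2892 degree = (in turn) 0.0008045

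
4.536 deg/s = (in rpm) 0.756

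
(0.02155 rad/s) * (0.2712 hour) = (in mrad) 2.104e+04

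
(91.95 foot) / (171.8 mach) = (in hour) 1.331e-07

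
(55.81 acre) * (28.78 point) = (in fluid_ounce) 7.754e+07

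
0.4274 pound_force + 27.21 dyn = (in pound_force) 0.4275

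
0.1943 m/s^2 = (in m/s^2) 0.1943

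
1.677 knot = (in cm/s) 86.27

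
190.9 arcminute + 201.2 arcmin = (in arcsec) 2.353e+04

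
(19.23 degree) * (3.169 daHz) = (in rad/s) 10.64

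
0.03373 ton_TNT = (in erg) 1.411e+15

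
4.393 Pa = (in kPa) 0.004393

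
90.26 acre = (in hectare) 36.53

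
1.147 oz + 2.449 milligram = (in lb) 0.07169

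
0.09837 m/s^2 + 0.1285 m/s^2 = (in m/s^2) 0.2269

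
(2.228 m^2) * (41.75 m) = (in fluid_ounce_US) 3.145e+06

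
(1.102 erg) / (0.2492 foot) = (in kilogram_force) 1.479e-07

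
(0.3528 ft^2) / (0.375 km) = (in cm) 0.00874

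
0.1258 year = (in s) 3.967e+06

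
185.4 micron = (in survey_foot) 0.0006083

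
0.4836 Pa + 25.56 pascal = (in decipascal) 260.4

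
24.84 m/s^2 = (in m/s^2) 24.84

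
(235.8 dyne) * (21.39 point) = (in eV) 1.111e+14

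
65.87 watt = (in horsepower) 0.08833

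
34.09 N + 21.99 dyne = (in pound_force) 7.664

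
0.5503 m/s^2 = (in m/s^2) 0.5503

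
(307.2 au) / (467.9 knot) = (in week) 3.157e+05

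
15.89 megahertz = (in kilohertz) 1.589e+04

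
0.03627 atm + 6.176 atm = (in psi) 91.3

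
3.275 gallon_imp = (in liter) 14.89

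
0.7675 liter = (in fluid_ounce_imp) 27.01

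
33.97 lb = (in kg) 15.41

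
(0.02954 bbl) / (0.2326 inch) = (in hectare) 7.949e-05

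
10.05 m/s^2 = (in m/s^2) 10.05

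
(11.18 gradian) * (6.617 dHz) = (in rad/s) 0.1162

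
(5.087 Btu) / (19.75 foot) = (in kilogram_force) 90.91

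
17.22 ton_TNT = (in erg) 7.205e+17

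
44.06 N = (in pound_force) 9.905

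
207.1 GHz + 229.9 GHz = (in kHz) 4.37e+08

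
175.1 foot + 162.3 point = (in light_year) 5.647e-15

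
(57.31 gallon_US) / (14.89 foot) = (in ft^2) 0.5145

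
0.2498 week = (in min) 2518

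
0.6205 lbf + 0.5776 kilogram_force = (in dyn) 8.424e+05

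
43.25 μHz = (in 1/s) 4.325e-05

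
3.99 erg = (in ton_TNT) 9.536e-17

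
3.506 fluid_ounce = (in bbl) 0.0006522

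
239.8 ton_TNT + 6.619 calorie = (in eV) 6.262e+30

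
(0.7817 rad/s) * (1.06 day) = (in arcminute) 2.461e+08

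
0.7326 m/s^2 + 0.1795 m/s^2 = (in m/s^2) 0.9121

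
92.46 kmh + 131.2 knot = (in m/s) 93.18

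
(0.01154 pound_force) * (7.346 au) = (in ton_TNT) 13.48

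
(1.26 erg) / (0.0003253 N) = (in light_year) 4.094e-20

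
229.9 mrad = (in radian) 0.2299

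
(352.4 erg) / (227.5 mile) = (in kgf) 9.815e-12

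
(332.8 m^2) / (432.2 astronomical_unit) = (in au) 3.441e-23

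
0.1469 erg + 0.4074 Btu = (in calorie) 102.7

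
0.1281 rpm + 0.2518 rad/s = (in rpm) 2.533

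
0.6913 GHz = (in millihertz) 6.913e+11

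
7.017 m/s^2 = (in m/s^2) 7.017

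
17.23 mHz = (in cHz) 1.723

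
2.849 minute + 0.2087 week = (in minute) 2107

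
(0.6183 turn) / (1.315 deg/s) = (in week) 0.0002799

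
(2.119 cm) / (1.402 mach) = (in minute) 7.398e-07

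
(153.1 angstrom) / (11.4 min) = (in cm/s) 2.238e-09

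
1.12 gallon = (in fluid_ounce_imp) 149.2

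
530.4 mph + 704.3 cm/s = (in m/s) 244.2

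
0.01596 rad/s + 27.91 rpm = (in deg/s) 168.4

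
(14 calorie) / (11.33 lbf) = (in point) 3295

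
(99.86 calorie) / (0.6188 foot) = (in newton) 2215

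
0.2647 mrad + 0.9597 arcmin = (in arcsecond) 112.2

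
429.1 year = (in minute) 2.255e+08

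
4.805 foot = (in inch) 57.66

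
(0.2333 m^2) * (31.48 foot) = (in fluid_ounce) 7.569e+04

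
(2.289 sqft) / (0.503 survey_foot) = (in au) 9.272e-12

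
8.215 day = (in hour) 197.2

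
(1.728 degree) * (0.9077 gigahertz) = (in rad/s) 2.738e+07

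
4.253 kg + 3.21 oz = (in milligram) 4.344e+06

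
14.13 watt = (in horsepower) 0.01895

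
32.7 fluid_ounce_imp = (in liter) 0.9291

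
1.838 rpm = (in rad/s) 0.1925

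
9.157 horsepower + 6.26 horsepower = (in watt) 1.15e+04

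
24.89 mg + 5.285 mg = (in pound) 6.652e-05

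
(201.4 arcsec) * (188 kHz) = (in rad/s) 183.6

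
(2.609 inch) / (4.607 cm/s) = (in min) 0.02397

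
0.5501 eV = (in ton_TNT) 2.106e-29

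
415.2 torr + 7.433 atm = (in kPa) 808.5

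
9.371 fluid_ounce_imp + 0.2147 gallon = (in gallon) 0.285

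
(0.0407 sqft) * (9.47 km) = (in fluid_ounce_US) 1.211e+06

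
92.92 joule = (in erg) 9.292e+08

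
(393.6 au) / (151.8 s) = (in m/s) 3.879e+11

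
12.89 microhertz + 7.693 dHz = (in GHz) 7.693e-10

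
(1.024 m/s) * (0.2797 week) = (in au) 1.158e-06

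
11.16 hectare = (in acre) 27.58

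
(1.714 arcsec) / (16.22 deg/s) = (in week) 4.853e-11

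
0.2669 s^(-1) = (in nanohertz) 2.669e+08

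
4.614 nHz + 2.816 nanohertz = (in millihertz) 7.43e-06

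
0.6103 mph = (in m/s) 0.2728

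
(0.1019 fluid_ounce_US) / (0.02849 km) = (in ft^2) 1.139e-06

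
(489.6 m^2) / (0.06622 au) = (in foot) 1.621e-07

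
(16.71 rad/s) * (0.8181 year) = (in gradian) 2.745e+10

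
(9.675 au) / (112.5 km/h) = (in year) 1469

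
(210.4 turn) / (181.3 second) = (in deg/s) 417.8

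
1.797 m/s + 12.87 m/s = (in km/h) 52.8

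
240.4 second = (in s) 240.4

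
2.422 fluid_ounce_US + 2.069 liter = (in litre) 2.141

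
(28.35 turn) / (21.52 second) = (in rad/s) 8.277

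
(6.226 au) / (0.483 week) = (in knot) 6.198e+06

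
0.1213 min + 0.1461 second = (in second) 7.424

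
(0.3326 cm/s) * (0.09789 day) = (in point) 7.974e+04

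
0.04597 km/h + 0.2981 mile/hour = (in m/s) 0.146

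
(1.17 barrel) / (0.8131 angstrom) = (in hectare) 2.288e+05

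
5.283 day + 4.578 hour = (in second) 4.729e+05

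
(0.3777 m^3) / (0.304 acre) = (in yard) 0.0003358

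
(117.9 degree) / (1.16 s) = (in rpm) 16.94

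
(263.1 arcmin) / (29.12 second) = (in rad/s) 0.002628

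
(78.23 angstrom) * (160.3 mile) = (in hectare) 2.018e-07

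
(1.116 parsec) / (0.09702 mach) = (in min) 1.737e+13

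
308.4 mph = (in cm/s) 1.379e+04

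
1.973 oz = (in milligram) 5.593e+04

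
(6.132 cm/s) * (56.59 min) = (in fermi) 2.082e+17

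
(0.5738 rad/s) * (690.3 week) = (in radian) 2.396e+08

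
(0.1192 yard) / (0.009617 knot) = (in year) 6.986e-07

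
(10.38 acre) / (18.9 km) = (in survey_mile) 0.001381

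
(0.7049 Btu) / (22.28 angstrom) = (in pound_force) 7.504e+10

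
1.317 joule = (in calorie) 0.3148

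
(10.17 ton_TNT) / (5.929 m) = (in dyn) 7.177e+14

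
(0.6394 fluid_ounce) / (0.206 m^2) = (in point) 0.2602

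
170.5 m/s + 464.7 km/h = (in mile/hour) 670.1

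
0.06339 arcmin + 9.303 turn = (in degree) 3349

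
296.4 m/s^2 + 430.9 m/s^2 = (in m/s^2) 727.3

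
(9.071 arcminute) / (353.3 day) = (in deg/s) 4.953e-09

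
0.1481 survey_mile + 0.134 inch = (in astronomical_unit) 1.593e-09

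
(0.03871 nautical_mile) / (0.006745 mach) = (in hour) 0.008671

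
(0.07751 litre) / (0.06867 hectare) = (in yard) 1.234e-07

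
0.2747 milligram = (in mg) 0.2747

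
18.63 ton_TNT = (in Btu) 7.388e+07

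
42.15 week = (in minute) 4.249e+05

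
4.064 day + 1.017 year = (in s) 3.242e+07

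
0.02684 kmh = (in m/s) 0.007456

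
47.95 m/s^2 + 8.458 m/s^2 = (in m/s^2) 56.41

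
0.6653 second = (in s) 0.6653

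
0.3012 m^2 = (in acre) 7.443e-05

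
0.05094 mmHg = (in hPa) 0.06791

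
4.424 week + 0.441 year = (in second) 1.658e+07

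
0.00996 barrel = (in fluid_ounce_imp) 55.73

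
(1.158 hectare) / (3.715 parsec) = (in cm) 1.01e-11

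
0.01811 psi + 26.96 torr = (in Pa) 3719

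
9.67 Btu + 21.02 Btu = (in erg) 3.238e+11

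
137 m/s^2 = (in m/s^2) 137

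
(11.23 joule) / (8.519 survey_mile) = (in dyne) 81.91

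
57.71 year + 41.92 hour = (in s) 1.82e+09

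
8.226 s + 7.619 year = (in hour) 6.674e+04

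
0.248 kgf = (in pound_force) 0.5467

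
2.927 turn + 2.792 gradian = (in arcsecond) 3.802e+06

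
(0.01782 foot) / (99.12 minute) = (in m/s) 9.133e-07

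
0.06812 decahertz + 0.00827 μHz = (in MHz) 6.812e-07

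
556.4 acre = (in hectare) 225.2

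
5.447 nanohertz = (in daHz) 5.447e-10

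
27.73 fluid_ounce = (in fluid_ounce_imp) 28.86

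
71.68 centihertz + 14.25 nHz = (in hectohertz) 0.007168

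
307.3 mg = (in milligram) 307.3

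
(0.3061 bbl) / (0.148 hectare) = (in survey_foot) 0.0001079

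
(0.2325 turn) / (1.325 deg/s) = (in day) 0.0007311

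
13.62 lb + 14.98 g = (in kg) 6.193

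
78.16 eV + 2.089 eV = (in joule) 1.286e-17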